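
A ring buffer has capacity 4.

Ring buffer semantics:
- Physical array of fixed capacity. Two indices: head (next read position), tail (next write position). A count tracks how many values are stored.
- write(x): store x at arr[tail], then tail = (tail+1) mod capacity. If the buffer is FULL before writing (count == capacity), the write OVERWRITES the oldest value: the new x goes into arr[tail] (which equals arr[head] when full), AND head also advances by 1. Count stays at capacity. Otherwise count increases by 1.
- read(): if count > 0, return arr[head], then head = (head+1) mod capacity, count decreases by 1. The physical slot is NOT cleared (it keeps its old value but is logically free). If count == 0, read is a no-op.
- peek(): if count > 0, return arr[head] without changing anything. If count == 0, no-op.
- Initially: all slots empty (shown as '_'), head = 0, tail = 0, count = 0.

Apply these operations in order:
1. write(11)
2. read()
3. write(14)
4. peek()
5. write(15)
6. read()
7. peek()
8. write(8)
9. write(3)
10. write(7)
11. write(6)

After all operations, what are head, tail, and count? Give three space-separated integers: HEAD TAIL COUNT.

After op 1 (write(11)): arr=[11 _ _ _] head=0 tail=1 count=1
After op 2 (read()): arr=[11 _ _ _] head=1 tail=1 count=0
After op 3 (write(14)): arr=[11 14 _ _] head=1 tail=2 count=1
After op 4 (peek()): arr=[11 14 _ _] head=1 tail=2 count=1
After op 5 (write(15)): arr=[11 14 15 _] head=1 tail=3 count=2
After op 6 (read()): arr=[11 14 15 _] head=2 tail=3 count=1
After op 7 (peek()): arr=[11 14 15 _] head=2 tail=3 count=1
After op 8 (write(8)): arr=[11 14 15 8] head=2 tail=0 count=2
After op 9 (write(3)): arr=[3 14 15 8] head=2 tail=1 count=3
After op 10 (write(7)): arr=[3 7 15 8] head=2 tail=2 count=4
After op 11 (write(6)): arr=[3 7 6 8] head=3 tail=3 count=4

Answer: 3 3 4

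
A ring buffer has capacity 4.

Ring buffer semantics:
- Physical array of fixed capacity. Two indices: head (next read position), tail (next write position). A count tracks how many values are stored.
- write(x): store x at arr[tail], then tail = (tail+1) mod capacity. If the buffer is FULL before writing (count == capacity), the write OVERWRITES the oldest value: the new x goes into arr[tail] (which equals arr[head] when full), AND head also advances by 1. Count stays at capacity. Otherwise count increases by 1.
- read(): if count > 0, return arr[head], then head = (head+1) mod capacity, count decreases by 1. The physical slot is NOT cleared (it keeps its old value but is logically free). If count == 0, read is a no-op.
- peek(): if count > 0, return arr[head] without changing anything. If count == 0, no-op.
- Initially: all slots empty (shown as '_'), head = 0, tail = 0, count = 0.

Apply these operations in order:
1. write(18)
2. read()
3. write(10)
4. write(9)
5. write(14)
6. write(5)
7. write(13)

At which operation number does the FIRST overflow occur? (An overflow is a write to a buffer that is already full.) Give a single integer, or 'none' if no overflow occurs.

After op 1 (write(18)): arr=[18 _ _ _] head=0 tail=1 count=1
After op 2 (read()): arr=[18 _ _ _] head=1 tail=1 count=0
After op 3 (write(10)): arr=[18 10 _ _] head=1 tail=2 count=1
After op 4 (write(9)): arr=[18 10 9 _] head=1 tail=3 count=2
After op 5 (write(14)): arr=[18 10 9 14] head=1 tail=0 count=3
After op 6 (write(5)): arr=[5 10 9 14] head=1 tail=1 count=4
After op 7 (write(13)): arr=[5 13 9 14] head=2 tail=2 count=4

Answer: 7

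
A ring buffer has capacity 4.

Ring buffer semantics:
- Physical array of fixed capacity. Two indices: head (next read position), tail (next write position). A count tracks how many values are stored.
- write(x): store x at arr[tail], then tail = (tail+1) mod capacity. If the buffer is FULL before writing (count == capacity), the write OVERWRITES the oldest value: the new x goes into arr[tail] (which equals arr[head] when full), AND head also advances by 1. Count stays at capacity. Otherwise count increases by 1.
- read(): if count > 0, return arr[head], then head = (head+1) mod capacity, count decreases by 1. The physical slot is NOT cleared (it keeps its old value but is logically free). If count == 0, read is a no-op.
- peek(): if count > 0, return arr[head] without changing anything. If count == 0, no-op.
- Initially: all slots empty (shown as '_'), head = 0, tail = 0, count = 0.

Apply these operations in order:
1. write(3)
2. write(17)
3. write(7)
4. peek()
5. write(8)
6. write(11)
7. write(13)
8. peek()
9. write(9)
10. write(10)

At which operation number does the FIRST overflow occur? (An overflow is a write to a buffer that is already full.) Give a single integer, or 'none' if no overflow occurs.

Answer: 6

Derivation:
After op 1 (write(3)): arr=[3 _ _ _] head=0 tail=1 count=1
After op 2 (write(17)): arr=[3 17 _ _] head=0 tail=2 count=2
After op 3 (write(7)): arr=[3 17 7 _] head=0 tail=3 count=3
After op 4 (peek()): arr=[3 17 7 _] head=0 tail=3 count=3
After op 5 (write(8)): arr=[3 17 7 8] head=0 tail=0 count=4
After op 6 (write(11)): arr=[11 17 7 8] head=1 tail=1 count=4
After op 7 (write(13)): arr=[11 13 7 8] head=2 tail=2 count=4
After op 8 (peek()): arr=[11 13 7 8] head=2 tail=2 count=4
After op 9 (write(9)): arr=[11 13 9 8] head=3 tail=3 count=4
After op 10 (write(10)): arr=[11 13 9 10] head=0 tail=0 count=4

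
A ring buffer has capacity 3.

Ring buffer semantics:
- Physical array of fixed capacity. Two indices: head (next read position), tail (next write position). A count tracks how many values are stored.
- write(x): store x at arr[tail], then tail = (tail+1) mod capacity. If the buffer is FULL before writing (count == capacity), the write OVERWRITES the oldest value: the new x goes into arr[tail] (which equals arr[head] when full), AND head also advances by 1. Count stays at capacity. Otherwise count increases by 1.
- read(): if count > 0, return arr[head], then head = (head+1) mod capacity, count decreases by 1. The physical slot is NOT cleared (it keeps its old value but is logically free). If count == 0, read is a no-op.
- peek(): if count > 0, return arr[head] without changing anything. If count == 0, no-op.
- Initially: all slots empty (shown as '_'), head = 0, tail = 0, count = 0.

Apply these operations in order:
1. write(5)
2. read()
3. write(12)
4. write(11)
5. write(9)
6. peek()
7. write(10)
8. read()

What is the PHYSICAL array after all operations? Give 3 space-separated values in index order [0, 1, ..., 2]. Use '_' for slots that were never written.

After op 1 (write(5)): arr=[5 _ _] head=0 tail=1 count=1
After op 2 (read()): arr=[5 _ _] head=1 tail=1 count=0
After op 3 (write(12)): arr=[5 12 _] head=1 tail=2 count=1
After op 4 (write(11)): arr=[5 12 11] head=1 tail=0 count=2
After op 5 (write(9)): arr=[9 12 11] head=1 tail=1 count=3
After op 6 (peek()): arr=[9 12 11] head=1 tail=1 count=3
After op 7 (write(10)): arr=[9 10 11] head=2 tail=2 count=3
After op 8 (read()): arr=[9 10 11] head=0 tail=2 count=2

Answer: 9 10 11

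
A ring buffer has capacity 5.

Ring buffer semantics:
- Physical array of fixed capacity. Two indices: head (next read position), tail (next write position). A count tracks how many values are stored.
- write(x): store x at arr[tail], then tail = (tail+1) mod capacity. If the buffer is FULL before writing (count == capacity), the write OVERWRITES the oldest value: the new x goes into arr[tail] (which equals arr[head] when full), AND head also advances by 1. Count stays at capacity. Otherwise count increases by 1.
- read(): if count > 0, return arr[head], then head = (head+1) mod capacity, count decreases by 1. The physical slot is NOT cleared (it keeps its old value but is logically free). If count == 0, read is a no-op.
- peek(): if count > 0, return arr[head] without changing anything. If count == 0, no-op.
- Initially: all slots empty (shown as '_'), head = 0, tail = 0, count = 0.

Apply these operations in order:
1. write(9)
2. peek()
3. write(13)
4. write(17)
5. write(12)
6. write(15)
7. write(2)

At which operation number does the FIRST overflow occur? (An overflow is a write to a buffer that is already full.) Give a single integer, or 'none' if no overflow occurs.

Answer: 7

Derivation:
After op 1 (write(9)): arr=[9 _ _ _ _] head=0 tail=1 count=1
After op 2 (peek()): arr=[9 _ _ _ _] head=0 tail=1 count=1
After op 3 (write(13)): arr=[9 13 _ _ _] head=0 tail=2 count=2
After op 4 (write(17)): arr=[9 13 17 _ _] head=0 tail=3 count=3
After op 5 (write(12)): arr=[9 13 17 12 _] head=0 tail=4 count=4
After op 6 (write(15)): arr=[9 13 17 12 15] head=0 tail=0 count=5
After op 7 (write(2)): arr=[2 13 17 12 15] head=1 tail=1 count=5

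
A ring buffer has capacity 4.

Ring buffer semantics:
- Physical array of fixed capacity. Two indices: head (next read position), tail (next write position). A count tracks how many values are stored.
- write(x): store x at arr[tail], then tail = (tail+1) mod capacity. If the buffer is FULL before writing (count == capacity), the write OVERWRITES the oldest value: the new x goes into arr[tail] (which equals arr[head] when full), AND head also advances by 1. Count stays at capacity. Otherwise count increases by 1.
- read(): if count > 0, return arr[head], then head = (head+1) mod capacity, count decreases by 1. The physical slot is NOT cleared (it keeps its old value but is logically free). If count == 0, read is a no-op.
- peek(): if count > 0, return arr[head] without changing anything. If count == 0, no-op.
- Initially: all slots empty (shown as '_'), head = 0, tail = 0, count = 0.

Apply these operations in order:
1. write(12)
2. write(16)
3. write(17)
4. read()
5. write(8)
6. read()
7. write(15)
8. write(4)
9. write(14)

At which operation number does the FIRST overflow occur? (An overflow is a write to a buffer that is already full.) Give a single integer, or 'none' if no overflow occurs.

Answer: 9

Derivation:
After op 1 (write(12)): arr=[12 _ _ _] head=0 tail=1 count=1
After op 2 (write(16)): arr=[12 16 _ _] head=0 tail=2 count=2
After op 3 (write(17)): arr=[12 16 17 _] head=0 tail=3 count=3
After op 4 (read()): arr=[12 16 17 _] head=1 tail=3 count=2
After op 5 (write(8)): arr=[12 16 17 8] head=1 tail=0 count=3
After op 6 (read()): arr=[12 16 17 8] head=2 tail=0 count=2
After op 7 (write(15)): arr=[15 16 17 8] head=2 tail=1 count=3
After op 8 (write(4)): arr=[15 4 17 8] head=2 tail=2 count=4
After op 9 (write(14)): arr=[15 4 14 8] head=3 tail=3 count=4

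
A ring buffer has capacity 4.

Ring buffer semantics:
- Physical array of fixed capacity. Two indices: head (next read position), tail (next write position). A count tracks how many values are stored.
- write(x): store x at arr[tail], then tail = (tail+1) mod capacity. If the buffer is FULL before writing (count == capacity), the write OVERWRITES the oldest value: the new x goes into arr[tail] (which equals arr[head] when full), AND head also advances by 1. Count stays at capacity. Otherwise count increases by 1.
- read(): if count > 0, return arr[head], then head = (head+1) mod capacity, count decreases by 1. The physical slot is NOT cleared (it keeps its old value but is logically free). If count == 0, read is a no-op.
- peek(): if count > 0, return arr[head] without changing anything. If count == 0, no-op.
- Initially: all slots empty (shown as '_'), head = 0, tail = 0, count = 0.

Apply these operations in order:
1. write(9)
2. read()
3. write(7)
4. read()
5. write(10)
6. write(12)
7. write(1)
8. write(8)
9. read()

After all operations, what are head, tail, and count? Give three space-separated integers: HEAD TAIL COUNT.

Answer: 3 2 3

Derivation:
After op 1 (write(9)): arr=[9 _ _ _] head=0 tail=1 count=1
After op 2 (read()): arr=[9 _ _ _] head=1 tail=1 count=0
After op 3 (write(7)): arr=[9 7 _ _] head=1 tail=2 count=1
After op 4 (read()): arr=[9 7 _ _] head=2 tail=2 count=0
After op 5 (write(10)): arr=[9 7 10 _] head=2 tail=3 count=1
After op 6 (write(12)): arr=[9 7 10 12] head=2 tail=0 count=2
After op 7 (write(1)): arr=[1 7 10 12] head=2 tail=1 count=3
After op 8 (write(8)): arr=[1 8 10 12] head=2 tail=2 count=4
After op 9 (read()): arr=[1 8 10 12] head=3 tail=2 count=3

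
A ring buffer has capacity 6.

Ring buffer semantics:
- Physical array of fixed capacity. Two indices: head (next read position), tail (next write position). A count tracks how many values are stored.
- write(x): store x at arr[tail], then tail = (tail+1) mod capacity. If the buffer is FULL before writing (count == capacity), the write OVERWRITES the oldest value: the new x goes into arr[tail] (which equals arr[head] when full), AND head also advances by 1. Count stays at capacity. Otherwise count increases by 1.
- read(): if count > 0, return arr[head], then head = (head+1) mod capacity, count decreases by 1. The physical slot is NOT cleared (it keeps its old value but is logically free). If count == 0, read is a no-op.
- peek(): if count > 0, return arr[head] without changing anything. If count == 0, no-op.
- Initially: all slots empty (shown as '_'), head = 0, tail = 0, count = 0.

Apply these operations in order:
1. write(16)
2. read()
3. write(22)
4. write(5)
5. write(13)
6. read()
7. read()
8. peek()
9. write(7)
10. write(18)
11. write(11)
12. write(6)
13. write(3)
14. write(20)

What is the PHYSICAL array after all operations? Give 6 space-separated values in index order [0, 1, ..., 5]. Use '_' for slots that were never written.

Answer: 11 6 3 20 7 18

Derivation:
After op 1 (write(16)): arr=[16 _ _ _ _ _] head=0 tail=1 count=1
After op 2 (read()): arr=[16 _ _ _ _ _] head=1 tail=1 count=0
After op 3 (write(22)): arr=[16 22 _ _ _ _] head=1 tail=2 count=1
After op 4 (write(5)): arr=[16 22 5 _ _ _] head=1 tail=3 count=2
After op 5 (write(13)): arr=[16 22 5 13 _ _] head=1 tail=4 count=3
After op 6 (read()): arr=[16 22 5 13 _ _] head=2 tail=4 count=2
After op 7 (read()): arr=[16 22 5 13 _ _] head=3 tail=4 count=1
After op 8 (peek()): arr=[16 22 5 13 _ _] head=3 tail=4 count=1
After op 9 (write(7)): arr=[16 22 5 13 7 _] head=3 tail=5 count=2
After op 10 (write(18)): arr=[16 22 5 13 7 18] head=3 tail=0 count=3
After op 11 (write(11)): arr=[11 22 5 13 7 18] head=3 tail=1 count=4
After op 12 (write(6)): arr=[11 6 5 13 7 18] head=3 tail=2 count=5
After op 13 (write(3)): arr=[11 6 3 13 7 18] head=3 tail=3 count=6
After op 14 (write(20)): arr=[11 6 3 20 7 18] head=4 tail=4 count=6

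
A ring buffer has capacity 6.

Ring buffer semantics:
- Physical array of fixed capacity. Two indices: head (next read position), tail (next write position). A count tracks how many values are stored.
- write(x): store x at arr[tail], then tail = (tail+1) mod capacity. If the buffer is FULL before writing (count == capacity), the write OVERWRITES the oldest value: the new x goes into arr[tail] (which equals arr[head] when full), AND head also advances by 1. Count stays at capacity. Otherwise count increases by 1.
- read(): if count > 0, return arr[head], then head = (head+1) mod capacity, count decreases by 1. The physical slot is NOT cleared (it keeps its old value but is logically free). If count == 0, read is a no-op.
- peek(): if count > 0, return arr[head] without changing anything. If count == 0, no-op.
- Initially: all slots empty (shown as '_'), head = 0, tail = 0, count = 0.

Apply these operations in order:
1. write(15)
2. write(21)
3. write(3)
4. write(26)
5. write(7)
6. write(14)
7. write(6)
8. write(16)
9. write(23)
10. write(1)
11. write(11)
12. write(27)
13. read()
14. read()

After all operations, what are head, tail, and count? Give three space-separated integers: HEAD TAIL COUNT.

Answer: 2 0 4

Derivation:
After op 1 (write(15)): arr=[15 _ _ _ _ _] head=0 tail=1 count=1
After op 2 (write(21)): arr=[15 21 _ _ _ _] head=0 tail=2 count=2
After op 3 (write(3)): arr=[15 21 3 _ _ _] head=0 tail=3 count=3
After op 4 (write(26)): arr=[15 21 3 26 _ _] head=0 tail=4 count=4
After op 5 (write(7)): arr=[15 21 3 26 7 _] head=0 tail=5 count=5
After op 6 (write(14)): arr=[15 21 3 26 7 14] head=0 tail=0 count=6
After op 7 (write(6)): arr=[6 21 3 26 7 14] head=1 tail=1 count=6
After op 8 (write(16)): arr=[6 16 3 26 7 14] head=2 tail=2 count=6
After op 9 (write(23)): arr=[6 16 23 26 7 14] head=3 tail=3 count=6
After op 10 (write(1)): arr=[6 16 23 1 7 14] head=4 tail=4 count=6
After op 11 (write(11)): arr=[6 16 23 1 11 14] head=5 tail=5 count=6
After op 12 (write(27)): arr=[6 16 23 1 11 27] head=0 tail=0 count=6
After op 13 (read()): arr=[6 16 23 1 11 27] head=1 tail=0 count=5
After op 14 (read()): arr=[6 16 23 1 11 27] head=2 tail=0 count=4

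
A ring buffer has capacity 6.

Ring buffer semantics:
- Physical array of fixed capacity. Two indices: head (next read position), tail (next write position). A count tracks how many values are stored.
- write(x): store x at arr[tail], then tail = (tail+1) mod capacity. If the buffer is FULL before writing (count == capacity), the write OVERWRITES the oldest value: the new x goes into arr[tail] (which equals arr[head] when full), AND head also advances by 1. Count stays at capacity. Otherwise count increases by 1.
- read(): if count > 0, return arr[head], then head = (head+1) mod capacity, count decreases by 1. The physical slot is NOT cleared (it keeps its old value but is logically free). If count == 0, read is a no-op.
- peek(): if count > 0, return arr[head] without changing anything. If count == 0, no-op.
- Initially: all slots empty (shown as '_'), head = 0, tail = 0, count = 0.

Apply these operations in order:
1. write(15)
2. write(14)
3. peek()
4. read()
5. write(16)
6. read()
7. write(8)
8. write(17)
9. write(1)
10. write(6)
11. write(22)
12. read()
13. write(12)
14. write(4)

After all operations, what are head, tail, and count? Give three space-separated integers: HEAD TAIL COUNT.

Answer: 4 4 6

Derivation:
After op 1 (write(15)): arr=[15 _ _ _ _ _] head=0 tail=1 count=1
After op 2 (write(14)): arr=[15 14 _ _ _ _] head=0 tail=2 count=2
After op 3 (peek()): arr=[15 14 _ _ _ _] head=0 tail=2 count=2
After op 4 (read()): arr=[15 14 _ _ _ _] head=1 tail=2 count=1
After op 5 (write(16)): arr=[15 14 16 _ _ _] head=1 tail=3 count=2
After op 6 (read()): arr=[15 14 16 _ _ _] head=2 tail=3 count=1
After op 7 (write(8)): arr=[15 14 16 8 _ _] head=2 tail=4 count=2
After op 8 (write(17)): arr=[15 14 16 8 17 _] head=2 tail=5 count=3
After op 9 (write(1)): arr=[15 14 16 8 17 1] head=2 tail=0 count=4
After op 10 (write(6)): arr=[6 14 16 8 17 1] head=2 tail=1 count=5
After op 11 (write(22)): arr=[6 22 16 8 17 1] head=2 tail=2 count=6
After op 12 (read()): arr=[6 22 16 8 17 1] head=3 tail=2 count=5
After op 13 (write(12)): arr=[6 22 12 8 17 1] head=3 tail=3 count=6
After op 14 (write(4)): arr=[6 22 12 4 17 1] head=4 tail=4 count=6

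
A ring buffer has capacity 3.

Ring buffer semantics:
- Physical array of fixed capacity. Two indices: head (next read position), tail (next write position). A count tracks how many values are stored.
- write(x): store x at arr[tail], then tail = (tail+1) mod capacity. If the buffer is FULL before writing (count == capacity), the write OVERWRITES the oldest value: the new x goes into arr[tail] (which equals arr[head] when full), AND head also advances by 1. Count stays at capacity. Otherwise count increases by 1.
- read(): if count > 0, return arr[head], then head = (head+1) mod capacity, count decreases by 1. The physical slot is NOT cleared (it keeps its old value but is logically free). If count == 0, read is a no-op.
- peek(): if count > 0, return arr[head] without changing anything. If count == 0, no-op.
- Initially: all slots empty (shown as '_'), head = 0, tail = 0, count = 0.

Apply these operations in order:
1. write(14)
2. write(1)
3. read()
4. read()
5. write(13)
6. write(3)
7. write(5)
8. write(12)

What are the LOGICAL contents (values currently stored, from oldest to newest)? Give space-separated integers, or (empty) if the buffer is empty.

Answer: 3 5 12

Derivation:
After op 1 (write(14)): arr=[14 _ _] head=0 tail=1 count=1
After op 2 (write(1)): arr=[14 1 _] head=0 tail=2 count=2
After op 3 (read()): arr=[14 1 _] head=1 tail=2 count=1
After op 4 (read()): arr=[14 1 _] head=2 tail=2 count=0
After op 5 (write(13)): arr=[14 1 13] head=2 tail=0 count=1
After op 6 (write(3)): arr=[3 1 13] head=2 tail=1 count=2
After op 7 (write(5)): arr=[3 5 13] head=2 tail=2 count=3
After op 8 (write(12)): arr=[3 5 12] head=0 tail=0 count=3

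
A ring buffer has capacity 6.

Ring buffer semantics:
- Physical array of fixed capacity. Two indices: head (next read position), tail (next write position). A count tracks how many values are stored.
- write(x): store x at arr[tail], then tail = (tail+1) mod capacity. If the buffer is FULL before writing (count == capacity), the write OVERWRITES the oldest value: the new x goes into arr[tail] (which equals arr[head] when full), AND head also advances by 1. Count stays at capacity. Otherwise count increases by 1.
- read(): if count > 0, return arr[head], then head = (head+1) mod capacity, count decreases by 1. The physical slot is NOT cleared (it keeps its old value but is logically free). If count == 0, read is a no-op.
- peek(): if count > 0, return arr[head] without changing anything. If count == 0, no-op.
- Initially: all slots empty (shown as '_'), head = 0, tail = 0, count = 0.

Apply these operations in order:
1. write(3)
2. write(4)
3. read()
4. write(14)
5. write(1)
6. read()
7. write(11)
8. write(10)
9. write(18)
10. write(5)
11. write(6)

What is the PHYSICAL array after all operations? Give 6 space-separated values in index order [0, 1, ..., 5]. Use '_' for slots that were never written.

After op 1 (write(3)): arr=[3 _ _ _ _ _] head=0 tail=1 count=1
After op 2 (write(4)): arr=[3 4 _ _ _ _] head=0 tail=2 count=2
After op 3 (read()): arr=[3 4 _ _ _ _] head=1 tail=2 count=1
After op 4 (write(14)): arr=[3 4 14 _ _ _] head=1 tail=3 count=2
After op 5 (write(1)): arr=[3 4 14 1 _ _] head=1 tail=4 count=3
After op 6 (read()): arr=[3 4 14 1 _ _] head=2 tail=4 count=2
After op 7 (write(11)): arr=[3 4 14 1 11 _] head=2 tail=5 count=3
After op 8 (write(10)): arr=[3 4 14 1 11 10] head=2 tail=0 count=4
After op 9 (write(18)): arr=[18 4 14 1 11 10] head=2 tail=1 count=5
After op 10 (write(5)): arr=[18 5 14 1 11 10] head=2 tail=2 count=6
After op 11 (write(6)): arr=[18 5 6 1 11 10] head=3 tail=3 count=6

Answer: 18 5 6 1 11 10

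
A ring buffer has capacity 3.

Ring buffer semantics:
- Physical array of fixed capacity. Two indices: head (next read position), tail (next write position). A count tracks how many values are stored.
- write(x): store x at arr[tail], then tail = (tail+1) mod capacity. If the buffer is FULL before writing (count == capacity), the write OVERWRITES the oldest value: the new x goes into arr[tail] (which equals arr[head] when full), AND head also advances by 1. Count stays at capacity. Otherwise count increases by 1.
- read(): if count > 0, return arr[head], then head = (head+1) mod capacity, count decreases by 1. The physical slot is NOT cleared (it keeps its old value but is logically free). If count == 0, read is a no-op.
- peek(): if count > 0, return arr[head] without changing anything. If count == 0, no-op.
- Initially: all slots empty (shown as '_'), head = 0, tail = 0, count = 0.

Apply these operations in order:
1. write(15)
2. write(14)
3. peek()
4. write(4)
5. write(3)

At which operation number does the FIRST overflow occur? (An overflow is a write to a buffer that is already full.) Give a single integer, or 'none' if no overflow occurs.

After op 1 (write(15)): arr=[15 _ _] head=0 tail=1 count=1
After op 2 (write(14)): arr=[15 14 _] head=0 tail=2 count=2
After op 3 (peek()): arr=[15 14 _] head=0 tail=2 count=2
After op 4 (write(4)): arr=[15 14 4] head=0 tail=0 count=3
After op 5 (write(3)): arr=[3 14 4] head=1 tail=1 count=3

Answer: 5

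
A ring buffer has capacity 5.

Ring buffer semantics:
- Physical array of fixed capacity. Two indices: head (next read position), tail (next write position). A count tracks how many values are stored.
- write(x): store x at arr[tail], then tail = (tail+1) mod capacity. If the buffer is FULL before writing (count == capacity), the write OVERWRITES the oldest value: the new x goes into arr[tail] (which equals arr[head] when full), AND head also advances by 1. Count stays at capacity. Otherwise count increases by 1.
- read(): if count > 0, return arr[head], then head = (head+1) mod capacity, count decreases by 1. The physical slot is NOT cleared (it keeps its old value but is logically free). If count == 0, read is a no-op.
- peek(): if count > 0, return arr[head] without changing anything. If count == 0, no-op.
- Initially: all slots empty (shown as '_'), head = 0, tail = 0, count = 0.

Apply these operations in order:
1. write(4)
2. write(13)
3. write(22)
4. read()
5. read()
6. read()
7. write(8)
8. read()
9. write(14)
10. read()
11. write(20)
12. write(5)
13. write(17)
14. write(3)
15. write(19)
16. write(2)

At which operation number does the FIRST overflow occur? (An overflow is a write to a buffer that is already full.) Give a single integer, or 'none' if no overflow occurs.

After op 1 (write(4)): arr=[4 _ _ _ _] head=0 tail=1 count=1
After op 2 (write(13)): arr=[4 13 _ _ _] head=0 tail=2 count=2
After op 3 (write(22)): arr=[4 13 22 _ _] head=0 tail=3 count=3
After op 4 (read()): arr=[4 13 22 _ _] head=1 tail=3 count=2
After op 5 (read()): arr=[4 13 22 _ _] head=2 tail=3 count=1
After op 6 (read()): arr=[4 13 22 _ _] head=3 tail=3 count=0
After op 7 (write(8)): arr=[4 13 22 8 _] head=3 tail=4 count=1
After op 8 (read()): arr=[4 13 22 8 _] head=4 tail=4 count=0
After op 9 (write(14)): arr=[4 13 22 8 14] head=4 tail=0 count=1
After op 10 (read()): arr=[4 13 22 8 14] head=0 tail=0 count=0
After op 11 (write(20)): arr=[20 13 22 8 14] head=0 tail=1 count=1
After op 12 (write(5)): arr=[20 5 22 8 14] head=0 tail=2 count=2
After op 13 (write(17)): arr=[20 5 17 8 14] head=0 tail=3 count=3
After op 14 (write(3)): arr=[20 5 17 3 14] head=0 tail=4 count=4
After op 15 (write(19)): arr=[20 5 17 3 19] head=0 tail=0 count=5
After op 16 (write(2)): arr=[2 5 17 3 19] head=1 tail=1 count=5

Answer: 16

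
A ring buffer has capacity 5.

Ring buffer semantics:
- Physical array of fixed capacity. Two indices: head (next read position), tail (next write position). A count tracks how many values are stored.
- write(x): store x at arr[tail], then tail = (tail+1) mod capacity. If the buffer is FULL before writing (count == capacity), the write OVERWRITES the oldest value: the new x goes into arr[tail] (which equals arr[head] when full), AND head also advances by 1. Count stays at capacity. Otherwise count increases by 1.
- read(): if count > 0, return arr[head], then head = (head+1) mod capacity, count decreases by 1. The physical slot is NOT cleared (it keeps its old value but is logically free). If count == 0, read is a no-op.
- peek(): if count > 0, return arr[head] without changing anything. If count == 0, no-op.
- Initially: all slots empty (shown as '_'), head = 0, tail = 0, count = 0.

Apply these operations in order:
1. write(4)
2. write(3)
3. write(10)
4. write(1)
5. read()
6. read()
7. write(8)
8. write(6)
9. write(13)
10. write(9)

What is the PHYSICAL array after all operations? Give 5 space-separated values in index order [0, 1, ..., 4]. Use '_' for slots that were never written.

After op 1 (write(4)): arr=[4 _ _ _ _] head=0 tail=1 count=1
After op 2 (write(3)): arr=[4 3 _ _ _] head=0 tail=2 count=2
After op 3 (write(10)): arr=[4 3 10 _ _] head=0 tail=3 count=3
After op 4 (write(1)): arr=[4 3 10 1 _] head=0 tail=4 count=4
After op 5 (read()): arr=[4 3 10 1 _] head=1 tail=4 count=3
After op 6 (read()): arr=[4 3 10 1 _] head=2 tail=4 count=2
After op 7 (write(8)): arr=[4 3 10 1 8] head=2 tail=0 count=3
After op 8 (write(6)): arr=[6 3 10 1 8] head=2 tail=1 count=4
After op 9 (write(13)): arr=[6 13 10 1 8] head=2 tail=2 count=5
After op 10 (write(9)): arr=[6 13 9 1 8] head=3 tail=3 count=5

Answer: 6 13 9 1 8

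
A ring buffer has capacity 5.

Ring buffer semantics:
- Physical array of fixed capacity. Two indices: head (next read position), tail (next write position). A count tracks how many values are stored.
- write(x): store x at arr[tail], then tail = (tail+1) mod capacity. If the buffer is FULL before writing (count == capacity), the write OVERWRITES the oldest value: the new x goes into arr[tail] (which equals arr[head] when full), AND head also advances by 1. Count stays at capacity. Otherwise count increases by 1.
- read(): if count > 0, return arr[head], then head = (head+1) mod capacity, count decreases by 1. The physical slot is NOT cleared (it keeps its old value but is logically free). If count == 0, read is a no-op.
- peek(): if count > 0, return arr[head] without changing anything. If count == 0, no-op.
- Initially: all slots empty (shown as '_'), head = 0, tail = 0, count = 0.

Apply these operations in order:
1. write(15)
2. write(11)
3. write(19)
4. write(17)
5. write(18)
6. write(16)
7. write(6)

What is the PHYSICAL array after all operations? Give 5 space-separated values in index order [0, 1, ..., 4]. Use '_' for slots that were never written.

Answer: 16 6 19 17 18

Derivation:
After op 1 (write(15)): arr=[15 _ _ _ _] head=0 tail=1 count=1
After op 2 (write(11)): arr=[15 11 _ _ _] head=0 tail=2 count=2
After op 3 (write(19)): arr=[15 11 19 _ _] head=0 tail=3 count=3
After op 4 (write(17)): arr=[15 11 19 17 _] head=0 tail=4 count=4
After op 5 (write(18)): arr=[15 11 19 17 18] head=0 tail=0 count=5
After op 6 (write(16)): arr=[16 11 19 17 18] head=1 tail=1 count=5
After op 7 (write(6)): arr=[16 6 19 17 18] head=2 tail=2 count=5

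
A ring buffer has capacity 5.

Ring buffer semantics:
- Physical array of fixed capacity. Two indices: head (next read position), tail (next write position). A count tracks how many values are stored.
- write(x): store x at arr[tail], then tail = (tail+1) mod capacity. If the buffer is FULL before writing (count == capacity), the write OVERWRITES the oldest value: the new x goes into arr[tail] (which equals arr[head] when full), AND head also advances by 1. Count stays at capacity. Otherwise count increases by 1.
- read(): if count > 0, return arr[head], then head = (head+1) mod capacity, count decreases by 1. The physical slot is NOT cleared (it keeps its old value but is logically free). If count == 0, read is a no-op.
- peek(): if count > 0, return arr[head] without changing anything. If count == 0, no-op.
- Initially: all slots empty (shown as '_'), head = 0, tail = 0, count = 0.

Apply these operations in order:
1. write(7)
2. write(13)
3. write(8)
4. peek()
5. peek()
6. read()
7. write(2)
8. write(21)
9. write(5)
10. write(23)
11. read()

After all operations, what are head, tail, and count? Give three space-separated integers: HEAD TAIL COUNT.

After op 1 (write(7)): arr=[7 _ _ _ _] head=0 tail=1 count=1
After op 2 (write(13)): arr=[7 13 _ _ _] head=0 tail=2 count=2
After op 3 (write(8)): arr=[7 13 8 _ _] head=0 tail=3 count=3
After op 4 (peek()): arr=[7 13 8 _ _] head=0 tail=3 count=3
After op 5 (peek()): arr=[7 13 8 _ _] head=0 tail=3 count=3
After op 6 (read()): arr=[7 13 8 _ _] head=1 tail=3 count=2
After op 7 (write(2)): arr=[7 13 8 2 _] head=1 tail=4 count=3
After op 8 (write(21)): arr=[7 13 8 2 21] head=1 tail=0 count=4
After op 9 (write(5)): arr=[5 13 8 2 21] head=1 tail=1 count=5
After op 10 (write(23)): arr=[5 23 8 2 21] head=2 tail=2 count=5
After op 11 (read()): arr=[5 23 8 2 21] head=3 tail=2 count=4

Answer: 3 2 4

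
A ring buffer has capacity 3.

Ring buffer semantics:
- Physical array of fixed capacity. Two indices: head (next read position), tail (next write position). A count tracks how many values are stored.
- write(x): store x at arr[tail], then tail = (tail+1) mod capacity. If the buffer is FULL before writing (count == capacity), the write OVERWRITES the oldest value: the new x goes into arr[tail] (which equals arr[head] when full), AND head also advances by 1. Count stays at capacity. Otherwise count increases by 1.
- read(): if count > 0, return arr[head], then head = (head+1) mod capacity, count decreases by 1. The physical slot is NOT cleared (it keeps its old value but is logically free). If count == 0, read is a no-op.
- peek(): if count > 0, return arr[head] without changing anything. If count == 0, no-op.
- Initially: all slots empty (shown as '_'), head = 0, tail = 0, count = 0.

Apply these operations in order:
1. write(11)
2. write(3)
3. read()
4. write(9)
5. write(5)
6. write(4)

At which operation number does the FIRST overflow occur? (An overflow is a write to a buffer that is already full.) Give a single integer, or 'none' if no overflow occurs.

Answer: 6

Derivation:
After op 1 (write(11)): arr=[11 _ _] head=0 tail=1 count=1
After op 2 (write(3)): arr=[11 3 _] head=0 tail=2 count=2
After op 3 (read()): arr=[11 3 _] head=1 tail=2 count=1
After op 4 (write(9)): arr=[11 3 9] head=1 tail=0 count=2
After op 5 (write(5)): arr=[5 3 9] head=1 tail=1 count=3
After op 6 (write(4)): arr=[5 4 9] head=2 tail=2 count=3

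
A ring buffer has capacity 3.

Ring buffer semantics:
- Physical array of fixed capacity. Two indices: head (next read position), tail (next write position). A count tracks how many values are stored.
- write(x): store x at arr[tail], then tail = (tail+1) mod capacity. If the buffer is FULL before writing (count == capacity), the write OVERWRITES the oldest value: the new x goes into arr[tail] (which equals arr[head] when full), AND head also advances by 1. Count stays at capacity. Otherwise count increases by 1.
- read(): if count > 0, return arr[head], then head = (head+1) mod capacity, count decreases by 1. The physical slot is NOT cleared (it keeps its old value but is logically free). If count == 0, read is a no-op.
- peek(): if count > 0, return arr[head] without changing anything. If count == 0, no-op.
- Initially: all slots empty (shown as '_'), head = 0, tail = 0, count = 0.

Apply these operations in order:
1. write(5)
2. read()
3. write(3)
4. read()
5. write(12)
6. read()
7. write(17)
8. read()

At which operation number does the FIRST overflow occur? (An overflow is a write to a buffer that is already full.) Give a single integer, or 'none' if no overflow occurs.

After op 1 (write(5)): arr=[5 _ _] head=0 tail=1 count=1
After op 2 (read()): arr=[5 _ _] head=1 tail=1 count=0
After op 3 (write(3)): arr=[5 3 _] head=1 tail=2 count=1
After op 4 (read()): arr=[5 3 _] head=2 tail=2 count=0
After op 5 (write(12)): arr=[5 3 12] head=2 tail=0 count=1
After op 6 (read()): arr=[5 3 12] head=0 tail=0 count=0
After op 7 (write(17)): arr=[17 3 12] head=0 tail=1 count=1
After op 8 (read()): arr=[17 3 12] head=1 tail=1 count=0

Answer: none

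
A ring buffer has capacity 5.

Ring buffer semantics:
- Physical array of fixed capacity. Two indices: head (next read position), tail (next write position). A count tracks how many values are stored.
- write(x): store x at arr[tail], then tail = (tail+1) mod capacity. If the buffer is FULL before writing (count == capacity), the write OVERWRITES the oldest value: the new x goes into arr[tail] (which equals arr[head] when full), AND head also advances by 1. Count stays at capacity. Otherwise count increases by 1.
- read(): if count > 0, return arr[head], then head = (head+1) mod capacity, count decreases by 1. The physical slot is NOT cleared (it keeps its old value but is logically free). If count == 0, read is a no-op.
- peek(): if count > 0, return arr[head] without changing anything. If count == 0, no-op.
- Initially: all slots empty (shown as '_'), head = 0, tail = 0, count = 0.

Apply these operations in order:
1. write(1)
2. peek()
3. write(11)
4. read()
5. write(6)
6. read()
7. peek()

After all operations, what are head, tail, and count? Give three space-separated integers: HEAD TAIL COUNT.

After op 1 (write(1)): arr=[1 _ _ _ _] head=0 tail=1 count=1
After op 2 (peek()): arr=[1 _ _ _ _] head=0 tail=1 count=1
After op 3 (write(11)): arr=[1 11 _ _ _] head=0 tail=2 count=2
After op 4 (read()): arr=[1 11 _ _ _] head=1 tail=2 count=1
After op 5 (write(6)): arr=[1 11 6 _ _] head=1 tail=3 count=2
After op 6 (read()): arr=[1 11 6 _ _] head=2 tail=3 count=1
After op 7 (peek()): arr=[1 11 6 _ _] head=2 tail=3 count=1

Answer: 2 3 1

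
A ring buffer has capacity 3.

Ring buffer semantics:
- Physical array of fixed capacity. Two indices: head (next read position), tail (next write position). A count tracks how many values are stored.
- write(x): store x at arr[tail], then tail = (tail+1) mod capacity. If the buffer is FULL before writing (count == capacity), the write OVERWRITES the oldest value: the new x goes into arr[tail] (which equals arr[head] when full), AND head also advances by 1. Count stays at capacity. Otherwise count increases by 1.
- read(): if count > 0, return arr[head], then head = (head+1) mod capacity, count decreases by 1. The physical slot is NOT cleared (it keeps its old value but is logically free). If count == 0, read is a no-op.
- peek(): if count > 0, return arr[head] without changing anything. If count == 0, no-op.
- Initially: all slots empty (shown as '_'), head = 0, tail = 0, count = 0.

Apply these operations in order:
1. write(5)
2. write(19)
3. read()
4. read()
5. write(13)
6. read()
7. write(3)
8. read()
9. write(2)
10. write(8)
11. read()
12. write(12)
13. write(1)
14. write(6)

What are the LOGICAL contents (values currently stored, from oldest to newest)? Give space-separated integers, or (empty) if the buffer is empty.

Answer: 12 1 6

Derivation:
After op 1 (write(5)): arr=[5 _ _] head=0 tail=1 count=1
After op 2 (write(19)): arr=[5 19 _] head=0 tail=2 count=2
After op 3 (read()): arr=[5 19 _] head=1 tail=2 count=1
After op 4 (read()): arr=[5 19 _] head=2 tail=2 count=0
After op 5 (write(13)): arr=[5 19 13] head=2 tail=0 count=1
After op 6 (read()): arr=[5 19 13] head=0 tail=0 count=0
After op 7 (write(3)): arr=[3 19 13] head=0 tail=1 count=1
After op 8 (read()): arr=[3 19 13] head=1 tail=1 count=0
After op 9 (write(2)): arr=[3 2 13] head=1 tail=2 count=1
After op 10 (write(8)): arr=[3 2 8] head=1 tail=0 count=2
After op 11 (read()): arr=[3 2 8] head=2 tail=0 count=1
After op 12 (write(12)): arr=[12 2 8] head=2 tail=1 count=2
After op 13 (write(1)): arr=[12 1 8] head=2 tail=2 count=3
After op 14 (write(6)): arr=[12 1 6] head=0 tail=0 count=3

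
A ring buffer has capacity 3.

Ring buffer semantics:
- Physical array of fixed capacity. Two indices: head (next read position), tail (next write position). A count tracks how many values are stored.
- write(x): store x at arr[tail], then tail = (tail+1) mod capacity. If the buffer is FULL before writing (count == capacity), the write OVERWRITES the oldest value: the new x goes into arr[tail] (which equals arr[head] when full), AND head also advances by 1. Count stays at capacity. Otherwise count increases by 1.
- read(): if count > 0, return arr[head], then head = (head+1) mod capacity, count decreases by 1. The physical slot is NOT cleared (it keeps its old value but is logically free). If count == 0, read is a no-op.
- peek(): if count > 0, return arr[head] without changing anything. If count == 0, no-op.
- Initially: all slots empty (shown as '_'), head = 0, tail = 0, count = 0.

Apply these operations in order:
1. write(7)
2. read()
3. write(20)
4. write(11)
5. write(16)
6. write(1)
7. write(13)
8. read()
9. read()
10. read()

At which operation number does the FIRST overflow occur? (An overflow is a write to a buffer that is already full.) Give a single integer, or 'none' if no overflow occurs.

After op 1 (write(7)): arr=[7 _ _] head=0 tail=1 count=1
After op 2 (read()): arr=[7 _ _] head=1 tail=1 count=0
After op 3 (write(20)): arr=[7 20 _] head=1 tail=2 count=1
After op 4 (write(11)): arr=[7 20 11] head=1 tail=0 count=2
After op 5 (write(16)): arr=[16 20 11] head=1 tail=1 count=3
After op 6 (write(1)): arr=[16 1 11] head=2 tail=2 count=3
After op 7 (write(13)): arr=[16 1 13] head=0 tail=0 count=3
After op 8 (read()): arr=[16 1 13] head=1 tail=0 count=2
After op 9 (read()): arr=[16 1 13] head=2 tail=0 count=1
After op 10 (read()): arr=[16 1 13] head=0 tail=0 count=0

Answer: 6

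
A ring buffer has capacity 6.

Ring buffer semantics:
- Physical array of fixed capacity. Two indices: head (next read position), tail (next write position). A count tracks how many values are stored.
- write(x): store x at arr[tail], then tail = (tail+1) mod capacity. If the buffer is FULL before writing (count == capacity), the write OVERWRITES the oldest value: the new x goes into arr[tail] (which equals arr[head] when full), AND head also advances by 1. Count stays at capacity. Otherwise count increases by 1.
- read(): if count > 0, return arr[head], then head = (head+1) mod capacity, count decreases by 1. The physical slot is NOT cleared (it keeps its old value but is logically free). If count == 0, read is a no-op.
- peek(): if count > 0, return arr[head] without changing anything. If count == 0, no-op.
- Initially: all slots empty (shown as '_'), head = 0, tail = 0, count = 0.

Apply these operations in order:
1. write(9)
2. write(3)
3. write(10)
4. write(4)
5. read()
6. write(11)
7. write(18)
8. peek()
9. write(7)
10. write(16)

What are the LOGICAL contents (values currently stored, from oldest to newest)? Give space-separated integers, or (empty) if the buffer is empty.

Answer: 10 4 11 18 7 16

Derivation:
After op 1 (write(9)): arr=[9 _ _ _ _ _] head=0 tail=1 count=1
After op 2 (write(3)): arr=[9 3 _ _ _ _] head=0 tail=2 count=2
After op 3 (write(10)): arr=[9 3 10 _ _ _] head=0 tail=3 count=3
After op 4 (write(4)): arr=[9 3 10 4 _ _] head=0 tail=4 count=4
After op 5 (read()): arr=[9 3 10 4 _ _] head=1 tail=4 count=3
After op 6 (write(11)): arr=[9 3 10 4 11 _] head=1 tail=5 count=4
After op 7 (write(18)): arr=[9 3 10 4 11 18] head=1 tail=0 count=5
After op 8 (peek()): arr=[9 3 10 4 11 18] head=1 tail=0 count=5
After op 9 (write(7)): arr=[7 3 10 4 11 18] head=1 tail=1 count=6
After op 10 (write(16)): arr=[7 16 10 4 11 18] head=2 tail=2 count=6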